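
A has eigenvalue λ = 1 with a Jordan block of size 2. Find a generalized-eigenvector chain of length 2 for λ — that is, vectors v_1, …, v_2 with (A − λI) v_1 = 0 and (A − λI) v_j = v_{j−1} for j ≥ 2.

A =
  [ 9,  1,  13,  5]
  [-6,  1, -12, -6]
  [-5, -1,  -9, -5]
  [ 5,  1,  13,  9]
A Jordan chain for λ = 1 of length 2:
v_1 = (1, 0, -1, 1)ᵀ
v_2 = (0, 1, 0, 0)ᵀ

Let N = A − (1)·I. We want v_2 with N^2 v_2 = 0 but N^1 v_2 ≠ 0; then v_{j-1} := N · v_j for j = 2, …, 2.

Pick v_2 = (0, 1, 0, 0)ᵀ.
Then v_1 = N · v_2 = (1, 0, -1, 1)ᵀ.

Sanity check: (A − (1)·I) v_1 = (0, 0, 0, 0)ᵀ = 0. ✓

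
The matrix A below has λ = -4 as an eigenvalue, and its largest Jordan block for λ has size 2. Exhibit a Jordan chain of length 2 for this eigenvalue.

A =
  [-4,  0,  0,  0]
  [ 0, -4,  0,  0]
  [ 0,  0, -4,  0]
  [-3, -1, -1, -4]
A Jordan chain for λ = -4 of length 2:
v_1 = (0, 0, 0, -3)ᵀ
v_2 = (1, 0, 0, 0)ᵀ

Let N = A − (-4)·I. We want v_2 with N^2 v_2 = 0 but N^1 v_2 ≠ 0; then v_{j-1} := N · v_j for j = 2, …, 2.

Pick v_2 = (1, 0, 0, 0)ᵀ.
Then v_1 = N · v_2 = (0, 0, 0, -3)ᵀ.

Sanity check: (A − (-4)·I) v_1 = (0, 0, 0, 0)ᵀ = 0. ✓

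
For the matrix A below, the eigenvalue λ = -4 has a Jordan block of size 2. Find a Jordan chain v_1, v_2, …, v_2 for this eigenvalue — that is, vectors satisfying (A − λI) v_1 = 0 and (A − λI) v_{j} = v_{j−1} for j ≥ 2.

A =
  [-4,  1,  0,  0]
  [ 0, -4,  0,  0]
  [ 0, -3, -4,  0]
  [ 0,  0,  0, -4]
A Jordan chain for λ = -4 of length 2:
v_1 = (1, 0, -3, 0)ᵀ
v_2 = (0, 1, 0, 0)ᵀ

Let N = A − (-4)·I. We want v_2 with N^2 v_2 = 0 but N^1 v_2 ≠ 0; then v_{j-1} := N · v_j for j = 2, …, 2.

Pick v_2 = (0, 1, 0, 0)ᵀ.
Then v_1 = N · v_2 = (1, 0, -3, 0)ᵀ.

Sanity check: (A − (-4)·I) v_1 = (0, 0, 0, 0)ᵀ = 0. ✓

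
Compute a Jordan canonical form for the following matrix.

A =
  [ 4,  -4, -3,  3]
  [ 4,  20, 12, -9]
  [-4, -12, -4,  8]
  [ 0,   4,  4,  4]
J_2(6) ⊕ J_2(6)

The characteristic polynomial is
  det(x·I − A) = x^4 - 24*x^3 + 216*x^2 - 864*x + 1296 = (x - 6)^4

Eigenvalues and multiplicities (the geometric multiplicity of λ is n − rank(A − λI), which equals the number of Jordan blocks for λ):
  λ = 6: algebraic multiplicity = 4, geometric multiplicity = 2

Determining the block sizes for each eigenvalue:
  λ = 6: with am = 4 and gm = 2, the partition is not yet determined (e.g. several partitions of 4 into 2 parts exist). Let N = A − (6)·I. Computing rank(N^1) = 2, rank(N^2) = 0; the number of blocks of size ≥ j is rank(N^{j−1}) − rank(N^j), giving [2, 2]. So we have 2 block(s) of size 2 → block sizes [2, 2]

Assembling the blocks gives a Jordan form
J =
  [6, 1, 0, 0]
  [0, 6, 0, 0]
  [0, 0, 6, 1]
  [0, 0, 0, 6]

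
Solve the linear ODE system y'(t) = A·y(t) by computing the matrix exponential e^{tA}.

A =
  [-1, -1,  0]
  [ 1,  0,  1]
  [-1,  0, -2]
e^{tA} =
  [-t^2*exp(-t)/2 + exp(-t), -t^2*exp(-t)/2 - t*exp(-t), -t^2*exp(-t)/2]
  [t*exp(-t), t*exp(-t) + exp(-t), t*exp(-t)]
  [t^2*exp(-t)/2 - t*exp(-t), t^2*exp(-t)/2, t^2*exp(-t)/2 - t*exp(-t) + exp(-t)]

Strategy: write A = P · J · P⁻¹ where J is a Jordan canonical form, so e^{tA} = P · e^{tJ} · P⁻¹, and e^{tJ} can be computed block-by-block.

A has Jordan form
J =
  [-1,  1,  0]
  [ 0, -1,  1]
  [ 0,  0, -1]
(up to reordering of blocks).

Per-block formulas:
  For a 3×3 Jordan block J_3(-1): exp(t · J_3(-1)) = e^(-1t)·(I + t·N + (t^2/2)·N^2), where N is the 3×3 nilpotent shift.

After assembling e^{tJ} and conjugating by P, we get:

e^{tA} =
  [-t^2*exp(-t)/2 + exp(-t), -t^2*exp(-t)/2 - t*exp(-t), -t^2*exp(-t)/2]
  [t*exp(-t), t*exp(-t) + exp(-t), t*exp(-t)]
  [t^2*exp(-t)/2 - t*exp(-t), t^2*exp(-t)/2, t^2*exp(-t)/2 - t*exp(-t) + exp(-t)]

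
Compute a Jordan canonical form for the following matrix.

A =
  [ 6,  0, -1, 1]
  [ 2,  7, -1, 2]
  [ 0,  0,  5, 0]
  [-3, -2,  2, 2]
J_3(5) ⊕ J_1(5)

The characteristic polynomial is
  det(x·I − A) = x^4 - 20*x^3 + 150*x^2 - 500*x + 625 = (x - 5)^4

Eigenvalues and multiplicities (the geometric multiplicity of λ is n − rank(A − λI), which equals the number of Jordan blocks for λ):
  λ = 5: algebraic multiplicity = 4, geometric multiplicity = 2

Determining the block sizes for each eigenvalue:
  λ = 5: with am = 4 and gm = 2, the partition is not yet determined (e.g. several partitions of 4 into 2 parts exist). Let N = A − (5)·I. Computing rank(N^1) = 2, rank(N^2) = 1, rank(N^3) = 0; the number of blocks of size ≥ j is rank(N^{j−1}) − rank(N^j), giving [2, 1, 1]. So we have 1 block(s) of size 3, 1 block(s) of size 1 → block sizes [3, 1]

Assembling the blocks gives a Jordan form
J =
  [5, 1, 0, 0]
  [0, 5, 1, 0]
  [0, 0, 5, 0]
  [0, 0, 0, 5]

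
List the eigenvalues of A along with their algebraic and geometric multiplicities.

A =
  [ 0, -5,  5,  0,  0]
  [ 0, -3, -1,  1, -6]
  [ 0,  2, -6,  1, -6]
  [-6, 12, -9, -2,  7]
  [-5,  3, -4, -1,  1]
λ = -5: alg = 2, geom = 2; λ = 0: alg = 3, geom = 1

Step 1 — factor the characteristic polynomial to read off the algebraic multiplicities:
  χ_A(x) = x^3*(x + 5)^2

Step 2 — compute geometric multiplicities via the rank-nullity identity g(λ) = n − rank(A − λI):
  rank(A − (-5)·I) = 3, so dim ker(A − (-5)·I) = n − 3 = 2
  rank(A − (0)·I) = 4, so dim ker(A − (0)·I) = n − 4 = 1

Summary:
  λ = -5: algebraic multiplicity = 2, geometric multiplicity = 2
  λ = 0: algebraic multiplicity = 3, geometric multiplicity = 1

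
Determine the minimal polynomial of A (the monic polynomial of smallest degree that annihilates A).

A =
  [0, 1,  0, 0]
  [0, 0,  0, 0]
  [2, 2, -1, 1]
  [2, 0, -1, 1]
x^2

The characteristic polynomial is χ_A(x) = x^4, so the eigenvalues are known. The minimal polynomial is
  m_A(x) = Π_λ (x − λ)^{k_λ}
where k_λ is the size of the *largest* Jordan block for λ (equivalently, the smallest k with (A − λI)^k v = 0 for every generalised eigenvector v of λ).

  λ = 0: largest Jordan block has size 2, contributing (x − 0)^2

So m_A(x) = x^2 = x^2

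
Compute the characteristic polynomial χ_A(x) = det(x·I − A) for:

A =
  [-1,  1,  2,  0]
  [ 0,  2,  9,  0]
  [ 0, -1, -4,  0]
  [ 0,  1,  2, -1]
x^4 + 4*x^3 + 6*x^2 + 4*x + 1

Expanding det(x·I − A) (e.g. by cofactor expansion or by noting that A is similar to its Jordan form J, which has the same characteristic polynomial as A) gives
  χ_A(x) = x^4 + 4*x^3 + 6*x^2 + 4*x + 1
which factors as (x + 1)^4. The eigenvalues (with algebraic multiplicities) are λ = -1 with multiplicity 4.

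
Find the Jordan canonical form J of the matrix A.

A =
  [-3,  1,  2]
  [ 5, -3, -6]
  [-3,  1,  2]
J_2(-2) ⊕ J_1(0)

The characteristic polynomial is
  det(x·I − A) = x^3 + 4*x^2 + 4*x = x*(x + 2)^2

Eigenvalues and multiplicities (the geometric multiplicity of λ is n − rank(A − λI), which equals the number of Jordan blocks for λ):
  λ = -2: algebraic multiplicity = 2, geometric multiplicity = 1
  λ = 0: algebraic multiplicity = 1, geometric multiplicity = 1

Determining the block sizes for each eigenvalue:
  λ = -2: one block (gm = 1), so the single block has size am = 2 → block sizes [2]
  λ = 0: one block (gm = 1), so the single block has size am = 1 → block sizes [1]

Assembling the blocks gives a Jordan form
J =
  [-2,  1, 0]
  [ 0, -2, 0]
  [ 0,  0, 0]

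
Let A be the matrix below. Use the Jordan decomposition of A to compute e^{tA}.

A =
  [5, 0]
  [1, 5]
e^{tA} =
  [exp(5*t), 0]
  [t*exp(5*t), exp(5*t)]

Strategy: write A = P · J · P⁻¹ where J is a Jordan canonical form, so e^{tA} = P · e^{tJ} · P⁻¹, and e^{tJ} can be computed block-by-block.

A has Jordan form
J =
  [5, 1]
  [0, 5]
(up to reordering of blocks).

Per-block formulas:
  For a 2×2 Jordan block J_2(5): exp(t · J_2(5)) = e^(5t)·(I + t·N), where N is the 2×2 nilpotent shift.

After assembling e^{tJ} and conjugating by P, we get:

e^{tA} =
  [exp(5*t), 0]
  [t*exp(5*t), exp(5*t)]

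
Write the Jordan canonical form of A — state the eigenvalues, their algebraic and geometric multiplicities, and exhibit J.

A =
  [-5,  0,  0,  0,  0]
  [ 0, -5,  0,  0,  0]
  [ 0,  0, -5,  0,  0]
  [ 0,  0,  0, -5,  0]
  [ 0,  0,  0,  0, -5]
J_1(-5) ⊕ J_1(-5) ⊕ J_1(-5) ⊕ J_1(-5) ⊕ J_1(-5)

The characteristic polynomial is
  det(x·I − A) = x^5 + 25*x^4 + 250*x^3 + 1250*x^2 + 3125*x + 3125 = (x + 5)^5

Eigenvalues and multiplicities (the geometric multiplicity of λ is n − rank(A − λI), which equals the number of Jordan blocks for λ):
  λ = -5: algebraic multiplicity = 5, geometric multiplicity = 5

Determining the block sizes for each eigenvalue:
  λ = -5: gm = am = 5, so every block has size 1 → block sizes [1, 1, 1, 1, 1]

Assembling the blocks gives a Jordan form
J =
  [-5,  0,  0,  0,  0]
  [ 0, -5,  0,  0,  0]
  [ 0,  0, -5,  0,  0]
  [ 0,  0,  0, -5,  0]
  [ 0,  0,  0,  0, -5]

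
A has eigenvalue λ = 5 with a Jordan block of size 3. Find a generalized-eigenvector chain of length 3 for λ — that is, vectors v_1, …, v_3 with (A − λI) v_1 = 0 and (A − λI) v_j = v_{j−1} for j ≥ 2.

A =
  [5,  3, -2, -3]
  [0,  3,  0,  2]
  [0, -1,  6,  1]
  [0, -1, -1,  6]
A Jordan chain for λ = 5 of length 3:
v_1 = (-1, 2, 0, 2)ᵀ
v_2 = (3, -2, -1, -1)ᵀ
v_3 = (0, 1, 0, 0)ᵀ

Let N = A − (5)·I. We want v_3 with N^3 v_3 = 0 but N^2 v_3 ≠ 0; then v_{j-1} := N · v_j for j = 3, …, 2.

Pick v_3 = (0, 1, 0, 0)ᵀ.
Then v_2 = N · v_3 = (3, -2, -1, -1)ᵀ.
Then v_1 = N · v_2 = (-1, 2, 0, 2)ᵀ.

Sanity check: (A − (5)·I) v_1 = (0, 0, 0, 0)ᵀ = 0. ✓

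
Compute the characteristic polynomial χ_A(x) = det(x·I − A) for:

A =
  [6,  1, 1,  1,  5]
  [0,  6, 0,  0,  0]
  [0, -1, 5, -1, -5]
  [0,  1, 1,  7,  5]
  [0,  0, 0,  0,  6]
x^5 - 30*x^4 + 360*x^3 - 2160*x^2 + 6480*x - 7776

Expanding det(x·I − A) (e.g. by cofactor expansion or by noting that A is similar to its Jordan form J, which has the same characteristic polynomial as A) gives
  χ_A(x) = x^5 - 30*x^4 + 360*x^3 - 2160*x^2 + 6480*x - 7776
which factors as (x - 6)^5. The eigenvalues (with algebraic multiplicities) are λ = 6 with multiplicity 5.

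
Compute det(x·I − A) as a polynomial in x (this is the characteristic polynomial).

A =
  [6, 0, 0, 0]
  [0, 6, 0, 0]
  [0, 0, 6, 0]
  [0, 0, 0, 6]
x^4 - 24*x^3 + 216*x^2 - 864*x + 1296

Expanding det(x·I − A) (e.g. by cofactor expansion or by noting that A is similar to its Jordan form J, which has the same characteristic polynomial as A) gives
  χ_A(x) = x^4 - 24*x^3 + 216*x^2 - 864*x + 1296
which factors as (x - 6)^4. The eigenvalues (with algebraic multiplicities) are λ = 6 with multiplicity 4.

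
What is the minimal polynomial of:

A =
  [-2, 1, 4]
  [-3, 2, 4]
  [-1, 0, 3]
x^3 - 3*x^2 + 3*x - 1

The characteristic polynomial is χ_A(x) = (x - 1)^3, so the eigenvalues are known. The minimal polynomial is
  m_A(x) = Π_λ (x − λ)^{k_λ}
where k_λ is the size of the *largest* Jordan block for λ (equivalently, the smallest k with (A − λI)^k v = 0 for every generalised eigenvector v of λ).

  λ = 1: largest Jordan block has size 3, contributing (x − 1)^3

So m_A(x) = (x - 1)^3 = x^3 - 3*x^2 + 3*x - 1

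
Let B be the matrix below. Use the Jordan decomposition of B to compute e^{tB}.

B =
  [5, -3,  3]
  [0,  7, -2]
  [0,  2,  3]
e^{tB} =
  [exp(5*t), -3*t*exp(5*t), 3*t*exp(5*t)]
  [0, 2*t*exp(5*t) + exp(5*t), -2*t*exp(5*t)]
  [0, 2*t*exp(5*t), -2*t*exp(5*t) + exp(5*t)]

Strategy: write B = P · J · P⁻¹ where J is a Jordan canonical form, so e^{tB} = P · e^{tJ} · P⁻¹, and e^{tJ} can be computed block-by-block.

B has Jordan form
J =
  [5, 1, 0]
  [0, 5, 0]
  [0, 0, 5]
(up to reordering of blocks).

Per-block formulas:
  For a 2×2 Jordan block J_2(5): exp(t · J_2(5)) = e^(5t)·(I + t·N), where N is the 2×2 nilpotent shift.
  For a 1×1 block at λ = 5: exp(t · [5]) = [e^(5t)].

After assembling e^{tJ} and conjugating by P, we get:

e^{tB} =
  [exp(5*t), -3*t*exp(5*t), 3*t*exp(5*t)]
  [0, 2*t*exp(5*t) + exp(5*t), -2*t*exp(5*t)]
  [0, 2*t*exp(5*t), -2*t*exp(5*t) + exp(5*t)]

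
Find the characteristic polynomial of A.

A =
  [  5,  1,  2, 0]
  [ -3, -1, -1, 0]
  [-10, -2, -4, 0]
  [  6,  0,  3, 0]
x^4

Expanding det(x·I − A) (e.g. by cofactor expansion or by noting that A is similar to its Jordan form J, which has the same characteristic polynomial as A) gives
  χ_A(x) = x^4
which factors as x^4. The eigenvalues (with algebraic multiplicities) are λ = 0 with multiplicity 4.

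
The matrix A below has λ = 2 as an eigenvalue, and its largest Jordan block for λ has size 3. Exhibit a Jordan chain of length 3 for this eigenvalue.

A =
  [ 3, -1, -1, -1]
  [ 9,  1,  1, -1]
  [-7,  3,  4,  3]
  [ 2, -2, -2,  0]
A Jordan chain for λ = 2 of length 3:
v_1 = (-3, -9, 12, -6)ᵀ
v_2 = (1, 9, -7, 2)ᵀ
v_3 = (1, 0, 0, 0)ᵀ

Let N = A − (2)·I. We want v_3 with N^3 v_3 = 0 but N^2 v_3 ≠ 0; then v_{j-1} := N · v_j for j = 3, …, 2.

Pick v_3 = (1, 0, 0, 0)ᵀ.
Then v_2 = N · v_3 = (1, 9, -7, 2)ᵀ.
Then v_1 = N · v_2 = (-3, -9, 12, -6)ᵀ.

Sanity check: (A − (2)·I) v_1 = (0, 0, 0, 0)ᵀ = 0. ✓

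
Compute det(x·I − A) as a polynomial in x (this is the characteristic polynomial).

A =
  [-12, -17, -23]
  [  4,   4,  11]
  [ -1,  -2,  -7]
x^3 + 15*x^2 + 75*x + 125

Expanding det(x·I − A) (e.g. by cofactor expansion or by noting that A is similar to its Jordan form J, which has the same characteristic polynomial as A) gives
  χ_A(x) = x^3 + 15*x^2 + 75*x + 125
which factors as (x + 5)^3. The eigenvalues (with algebraic multiplicities) are λ = -5 with multiplicity 3.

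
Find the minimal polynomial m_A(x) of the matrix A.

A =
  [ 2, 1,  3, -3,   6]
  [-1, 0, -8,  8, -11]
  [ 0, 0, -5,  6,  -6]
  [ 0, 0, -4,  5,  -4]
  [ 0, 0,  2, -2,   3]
x^3 - 3*x^2 + 3*x - 1

The characteristic polynomial is χ_A(x) = (x - 1)^5, so the eigenvalues are known. The minimal polynomial is
  m_A(x) = Π_λ (x − λ)^{k_λ}
where k_λ is the size of the *largest* Jordan block for λ (equivalently, the smallest k with (A − λI)^k v = 0 for every generalised eigenvector v of λ).

  λ = 1: largest Jordan block has size 3, contributing (x − 1)^3

So m_A(x) = (x - 1)^3 = x^3 - 3*x^2 + 3*x - 1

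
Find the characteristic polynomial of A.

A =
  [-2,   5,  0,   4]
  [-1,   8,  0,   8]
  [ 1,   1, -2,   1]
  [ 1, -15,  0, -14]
x^4 + 10*x^3 + 37*x^2 + 60*x + 36

Expanding det(x·I − A) (e.g. by cofactor expansion or by noting that A is similar to its Jordan form J, which has the same characteristic polynomial as A) gives
  χ_A(x) = x^4 + 10*x^3 + 37*x^2 + 60*x + 36
which factors as (x + 2)^2*(x + 3)^2. The eigenvalues (with algebraic multiplicities) are λ = -3 with multiplicity 2, λ = -2 with multiplicity 2.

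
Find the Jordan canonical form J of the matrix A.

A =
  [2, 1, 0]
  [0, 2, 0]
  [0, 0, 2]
J_2(2) ⊕ J_1(2)

The characteristic polynomial is
  det(x·I − A) = x^3 - 6*x^2 + 12*x - 8 = (x - 2)^3

Eigenvalues and multiplicities (the geometric multiplicity of λ is n − rank(A − λI), which equals the number of Jordan blocks for λ):
  λ = 2: algebraic multiplicity = 3, geometric multiplicity = 2

Determining the block sizes for each eigenvalue:
  λ = 2: 2 blocks summing to 3 forces exactly one block of size 2 and the rest size 1 → block sizes [2, 1]

Assembling the blocks gives a Jordan form
J =
  [2, 1, 0]
  [0, 2, 0]
  [0, 0, 2]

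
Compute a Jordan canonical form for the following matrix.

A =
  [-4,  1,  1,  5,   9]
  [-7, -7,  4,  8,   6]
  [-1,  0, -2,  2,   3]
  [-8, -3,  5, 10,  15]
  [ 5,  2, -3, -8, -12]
J_3(-3) ⊕ J_2(-3)

The characteristic polynomial is
  det(x·I − A) = x^5 + 15*x^4 + 90*x^3 + 270*x^2 + 405*x + 243 = (x + 3)^5

Eigenvalues and multiplicities (the geometric multiplicity of λ is n − rank(A − λI), which equals the number of Jordan blocks for λ):
  λ = -3: algebraic multiplicity = 5, geometric multiplicity = 2

Determining the block sizes for each eigenvalue:
  λ = -3: with am = 5 and gm = 2, the partition is not yet determined (e.g. several partitions of 5 into 2 parts exist). Let N = A − (-3)·I. Computing rank(N^1) = 3, rank(N^2) = 1, rank(N^3) = 0; the number of blocks of size ≥ j is rank(N^{j−1}) − rank(N^j), giving [2, 2, 1]. So we have 1 block(s) of size 3, 1 block(s) of size 2 → block sizes [3, 2]

Assembling the blocks gives a Jordan form
J =
  [-3,  1,  0,  0,  0]
  [ 0, -3,  1,  0,  0]
  [ 0,  0, -3,  0,  0]
  [ 0,  0,  0, -3,  1]
  [ 0,  0,  0,  0, -3]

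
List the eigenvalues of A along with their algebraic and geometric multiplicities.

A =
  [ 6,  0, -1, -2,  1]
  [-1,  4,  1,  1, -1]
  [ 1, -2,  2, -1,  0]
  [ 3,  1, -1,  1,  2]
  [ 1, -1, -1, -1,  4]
λ = 3: alg = 3, geom = 2; λ = 4: alg = 2, geom = 2

Step 1 — factor the characteristic polynomial to read off the algebraic multiplicities:
  χ_A(x) = (x - 4)^2*(x - 3)^3

Step 2 — compute geometric multiplicities via the rank-nullity identity g(λ) = n − rank(A − λI):
  rank(A − (3)·I) = 3, so dim ker(A − (3)·I) = n − 3 = 2
  rank(A − (4)·I) = 3, so dim ker(A − (4)·I) = n − 3 = 2

Summary:
  λ = 3: algebraic multiplicity = 3, geometric multiplicity = 2
  λ = 4: algebraic multiplicity = 2, geometric multiplicity = 2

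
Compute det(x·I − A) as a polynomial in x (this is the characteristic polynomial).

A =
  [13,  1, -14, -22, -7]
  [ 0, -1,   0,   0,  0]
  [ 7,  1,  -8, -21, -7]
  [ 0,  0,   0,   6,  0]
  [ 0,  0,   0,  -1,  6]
x^5 - 16*x^4 + 73*x^3 - 18*x^2 - 324*x - 216

Expanding det(x·I − A) (e.g. by cofactor expansion or by noting that A is similar to its Jordan form J, which has the same characteristic polynomial as A) gives
  χ_A(x) = x^5 - 16*x^4 + 73*x^3 - 18*x^2 - 324*x - 216
which factors as (x - 6)^3*(x + 1)^2. The eigenvalues (with algebraic multiplicities) are λ = -1 with multiplicity 2, λ = 6 with multiplicity 3.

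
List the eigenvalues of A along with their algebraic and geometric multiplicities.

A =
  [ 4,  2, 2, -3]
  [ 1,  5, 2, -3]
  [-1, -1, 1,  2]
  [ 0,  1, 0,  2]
λ = 3: alg = 4, geom = 2

Step 1 — factor the characteristic polynomial to read off the algebraic multiplicities:
  χ_A(x) = (x - 3)^4

Step 2 — compute geometric multiplicities via the rank-nullity identity g(λ) = n − rank(A − λI):
  rank(A − (3)·I) = 2, so dim ker(A − (3)·I) = n − 2 = 2

Summary:
  λ = 3: algebraic multiplicity = 4, geometric multiplicity = 2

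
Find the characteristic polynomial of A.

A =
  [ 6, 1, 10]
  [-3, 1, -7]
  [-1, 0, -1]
x^3 - 6*x^2 + 12*x - 8

Expanding det(x·I − A) (e.g. by cofactor expansion or by noting that A is similar to its Jordan form J, which has the same characteristic polynomial as A) gives
  χ_A(x) = x^3 - 6*x^2 + 12*x - 8
which factors as (x - 2)^3. The eigenvalues (with algebraic multiplicities) are λ = 2 with multiplicity 3.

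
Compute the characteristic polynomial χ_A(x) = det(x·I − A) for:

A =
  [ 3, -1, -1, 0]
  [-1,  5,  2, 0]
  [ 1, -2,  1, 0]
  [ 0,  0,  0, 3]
x^4 - 12*x^3 + 54*x^2 - 108*x + 81

Expanding det(x·I − A) (e.g. by cofactor expansion or by noting that A is similar to its Jordan form J, which has the same characteristic polynomial as A) gives
  χ_A(x) = x^4 - 12*x^3 + 54*x^2 - 108*x + 81
which factors as (x - 3)^4. The eigenvalues (with algebraic multiplicities) are λ = 3 with multiplicity 4.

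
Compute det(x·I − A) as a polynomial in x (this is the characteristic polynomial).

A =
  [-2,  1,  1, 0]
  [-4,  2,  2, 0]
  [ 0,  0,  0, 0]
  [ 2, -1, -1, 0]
x^4

Expanding det(x·I − A) (e.g. by cofactor expansion or by noting that A is similar to its Jordan form J, which has the same characteristic polynomial as A) gives
  χ_A(x) = x^4
which factors as x^4. The eigenvalues (with algebraic multiplicities) are λ = 0 with multiplicity 4.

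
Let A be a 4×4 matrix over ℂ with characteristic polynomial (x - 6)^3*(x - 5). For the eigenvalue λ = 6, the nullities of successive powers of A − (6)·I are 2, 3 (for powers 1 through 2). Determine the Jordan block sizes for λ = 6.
Block sizes for λ = 6: [2, 1]

From the dimensions of kernels of powers, the number of Jordan blocks of size at least j is d_j − d_{j−1} where d_j = dim ker(N^j) (with d_0 = 0). Computing the differences gives [2, 1].
The number of blocks of size exactly k is (#blocks of size ≥ k) − (#blocks of size ≥ k + 1), so the partition is: 1 block(s) of size 1, 1 block(s) of size 2.
In nonincreasing order the block sizes are [2, 1].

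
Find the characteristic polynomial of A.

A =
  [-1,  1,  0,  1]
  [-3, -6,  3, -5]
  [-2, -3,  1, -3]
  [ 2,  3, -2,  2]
x^4 + 4*x^3 + 6*x^2 + 4*x + 1

Expanding det(x·I − A) (e.g. by cofactor expansion or by noting that A is similar to its Jordan form J, which has the same characteristic polynomial as A) gives
  χ_A(x) = x^4 + 4*x^3 + 6*x^2 + 4*x + 1
which factors as (x + 1)^4. The eigenvalues (with algebraic multiplicities) are λ = -1 with multiplicity 4.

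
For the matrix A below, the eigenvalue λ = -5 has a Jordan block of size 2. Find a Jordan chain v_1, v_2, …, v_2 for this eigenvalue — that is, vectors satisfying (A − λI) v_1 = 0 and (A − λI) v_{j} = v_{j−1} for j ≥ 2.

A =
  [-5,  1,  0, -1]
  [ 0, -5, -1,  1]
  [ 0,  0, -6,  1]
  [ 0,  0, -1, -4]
A Jordan chain for λ = -5 of length 2:
v_1 = (1, 0, 0, 0)ᵀ
v_2 = (0, 1, 0, 0)ᵀ

Let N = A − (-5)·I. We want v_2 with N^2 v_2 = 0 but N^1 v_2 ≠ 0; then v_{j-1} := N · v_j for j = 2, …, 2.

Pick v_2 = (0, 1, 0, 0)ᵀ.
Then v_1 = N · v_2 = (1, 0, 0, 0)ᵀ.

Sanity check: (A − (-5)·I) v_1 = (0, 0, 0, 0)ᵀ = 0. ✓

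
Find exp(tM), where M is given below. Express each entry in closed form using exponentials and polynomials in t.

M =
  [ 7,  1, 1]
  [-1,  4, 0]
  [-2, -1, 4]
e^{tM} =
  [t^2*exp(5*t)/2 + 2*t*exp(5*t) + exp(5*t), t*exp(5*t), t^2*exp(5*t)/2 + t*exp(5*t)]
  [-t^2*exp(5*t)/2 - t*exp(5*t), -t*exp(5*t) + exp(5*t), -t^2*exp(5*t)/2]
  [-t^2*exp(5*t)/2 - 2*t*exp(5*t), -t*exp(5*t), -t^2*exp(5*t)/2 - t*exp(5*t) + exp(5*t)]

Strategy: write M = P · J · P⁻¹ where J is a Jordan canonical form, so e^{tM} = P · e^{tJ} · P⁻¹, and e^{tJ} can be computed block-by-block.

M has Jordan form
J =
  [5, 1, 0]
  [0, 5, 1]
  [0, 0, 5]
(up to reordering of blocks).

Per-block formulas:
  For a 3×3 Jordan block J_3(5): exp(t · J_3(5)) = e^(5t)·(I + t·N + (t^2/2)·N^2), where N is the 3×3 nilpotent shift.

After assembling e^{tJ} and conjugating by P, we get:

e^{tM} =
  [t^2*exp(5*t)/2 + 2*t*exp(5*t) + exp(5*t), t*exp(5*t), t^2*exp(5*t)/2 + t*exp(5*t)]
  [-t^2*exp(5*t)/2 - t*exp(5*t), -t*exp(5*t) + exp(5*t), -t^2*exp(5*t)/2]
  [-t^2*exp(5*t)/2 - 2*t*exp(5*t), -t*exp(5*t), -t^2*exp(5*t)/2 - t*exp(5*t) + exp(5*t)]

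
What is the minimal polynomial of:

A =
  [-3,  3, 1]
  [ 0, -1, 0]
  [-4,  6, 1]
x^2 + 2*x + 1

The characteristic polynomial is χ_A(x) = (x + 1)^3, so the eigenvalues are known. The minimal polynomial is
  m_A(x) = Π_λ (x − λ)^{k_λ}
where k_λ is the size of the *largest* Jordan block for λ (equivalently, the smallest k with (A − λI)^k v = 0 for every generalised eigenvector v of λ).

  λ = -1: largest Jordan block has size 2, contributing (x + 1)^2

So m_A(x) = (x + 1)^2 = x^2 + 2*x + 1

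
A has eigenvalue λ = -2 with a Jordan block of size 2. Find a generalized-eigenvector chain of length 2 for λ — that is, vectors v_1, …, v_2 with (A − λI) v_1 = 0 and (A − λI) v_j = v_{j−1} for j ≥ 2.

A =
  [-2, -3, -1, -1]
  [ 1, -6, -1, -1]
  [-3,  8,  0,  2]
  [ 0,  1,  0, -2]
A Jordan chain for λ = -2 of length 2:
v_1 = (0, 0, -1, 1)ᵀ
v_2 = (1, 1, -3, 0)ᵀ

Let N = A − (-2)·I. We want v_2 with N^2 v_2 = 0 but N^1 v_2 ≠ 0; then v_{j-1} := N · v_j for j = 2, …, 2.

Pick v_2 = (1, 1, -3, 0)ᵀ.
Then v_1 = N · v_2 = (0, 0, -1, 1)ᵀ.

Sanity check: (A − (-2)·I) v_1 = (0, 0, 0, 0)ᵀ = 0. ✓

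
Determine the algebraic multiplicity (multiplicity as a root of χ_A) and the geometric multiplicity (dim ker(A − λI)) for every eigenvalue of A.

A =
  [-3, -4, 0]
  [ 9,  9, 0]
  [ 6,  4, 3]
λ = 3: alg = 3, geom = 2

Step 1 — factor the characteristic polynomial to read off the algebraic multiplicities:
  χ_A(x) = (x - 3)^3

Step 2 — compute geometric multiplicities via the rank-nullity identity g(λ) = n − rank(A − λI):
  rank(A − (3)·I) = 1, so dim ker(A − (3)·I) = n − 1 = 2

Summary:
  λ = 3: algebraic multiplicity = 3, geometric multiplicity = 2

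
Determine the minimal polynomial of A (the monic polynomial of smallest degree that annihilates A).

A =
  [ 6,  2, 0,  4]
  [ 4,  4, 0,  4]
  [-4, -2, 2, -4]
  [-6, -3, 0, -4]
x^2 - 4*x + 4

The characteristic polynomial is χ_A(x) = (x - 2)^4, so the eigenvalues are known. The minimal polynomial is
  m_A(x) = Π_λ (x − λ)^{k_λ}
where k_λ is the size of the *largest* Jordan block for λ (equivalently, the smallest k with (A − λI)^k v = 0 for every generalised eigenvector v of λ).

  λ = 2: largest Jordan block has size 2, contributing (x − 2)^2

So m_A(x) = (x - 2)^2 = x^2 - 4*x + 4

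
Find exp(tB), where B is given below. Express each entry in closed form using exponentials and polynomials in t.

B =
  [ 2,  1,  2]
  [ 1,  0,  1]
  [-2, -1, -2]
e^{tB} =
  [t^2/2 + 2*t + 1, t, t^2/2 + 2*t]
  [t, 1, t]
  [-t^2/2 - 2*t, -t, -t^2/2 - 2*t + 1]

Strategy: write B = P · J · P⁻¹ where J is a Jordan canonical form, so e^{tB} = P · e^{tJ} · P⁻¹, and e^{tJ} can be computed block-by-block.

B has Jordan form
J =
  [0, 1, 0]
  [0, 0, 1]
  [0, 0, 0]
(up to reordering of blocks).

Per-block formulas:
  For a 3×3 Jordan block J_3(0): exp(t · J_3(0)) = e^(0t)·(I + t·N + (t^2/2)·N^2), where N is the 3×3 nilpotent shift.

After assembling e^{tJ} and conjugating by P, we get:

e^{tB} =
  [t^2/2 + 2*t + 1, t, t^2/2 + 2*t]
  [t, 1, t]
  [-t^2/2 - 2*t, -t, -t^2/2 - 2*t + 1]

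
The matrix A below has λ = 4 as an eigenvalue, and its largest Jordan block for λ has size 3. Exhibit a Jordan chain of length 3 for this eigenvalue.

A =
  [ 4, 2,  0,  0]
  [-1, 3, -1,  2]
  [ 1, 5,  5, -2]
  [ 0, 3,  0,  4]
A Jordan chain for λ = 4 of length 3:
v_1 = (-2, 0, -4, -3)ᵀ
v_2 = (0, -1, 1, 0)ᵀ
v_3 = (1, 0, 0, 0)ᵀ

Let N = A − (4)·I. We want v_3 with N^3 v_3 = 0 but N^2 v_3 ≠ 0; then v_{j-1} := N · v_j for j = 3, …, 2.

Pick v_3 = (1, 0, 0, 0)ᵀ.
Then v_2 = N · v_3 = (0, -1, 1, 0)ᵀ.
Then v_1 = N · v_2 = (-2, 0, -4, -3)ᵀ.

Sanity check: (A − (4)·I) v_1 = (0, 0, 0, 0)ᵀ = 0. ✓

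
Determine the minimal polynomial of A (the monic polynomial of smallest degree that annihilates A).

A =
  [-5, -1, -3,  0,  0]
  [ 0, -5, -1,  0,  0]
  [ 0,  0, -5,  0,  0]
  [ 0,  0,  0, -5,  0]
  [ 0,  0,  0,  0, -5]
x^3 + 15*x^2 + 75*x + 125

The characteristic polynomial is χ_A(x) = (x + 5)^5, so the eigenvalues are known. The minimal polynomial is
  m_A(x) = Π_λ (x − λ)^{k_λ}
where k_λ is the size of the *largest* Jordan block for λ (equivalently, the smallest k with (A − λI)^k v = 0 for every generalised eigenvector v of λ).

  λ = -5: largest Jordan block has size 3, contributing (x + 5)^3

So m_A(x) = (x + 5)^3 = x^3 + 15*x^2 + 75*x + 125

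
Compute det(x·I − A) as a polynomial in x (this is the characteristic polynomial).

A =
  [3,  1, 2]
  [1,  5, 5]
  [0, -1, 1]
x^3 - 9*x^2 + 27*x - 27

Expanding det(x·I − A) (e.g. by cofactor expansion or by noting that A is similar to its Jordan form J, which has the same characteristic polynomial as A) gives
  χ_A(x) = x^3 - 9*x^2 + 27*x - 27
which factors as (x - 3)^3. The eigenvalues (with algebraic multiplicities) are λ = 3 with multiplicity 3.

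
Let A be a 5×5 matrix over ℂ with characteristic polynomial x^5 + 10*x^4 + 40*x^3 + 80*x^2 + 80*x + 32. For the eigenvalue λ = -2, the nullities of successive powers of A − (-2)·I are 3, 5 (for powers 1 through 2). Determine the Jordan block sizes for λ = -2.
Block sizes for λ = -2: [2, 2, 1]

From the dimensions of kernels of powers, the number of Jordan blocks of size at least j is d_j − d_{j−1} where d_j = dim ker(N^j) (with d_0 = 0). Computing the differences gives [3, 2].
The number of blocks of size exactly k is (#blocks of size ≥ k) − (#blocks of size ≥ k + 1), so the partition is: 1 block(s) of size 1, 2 block(s) of size 2.
In nonincreasing order the block sizes are [2, 2, 1].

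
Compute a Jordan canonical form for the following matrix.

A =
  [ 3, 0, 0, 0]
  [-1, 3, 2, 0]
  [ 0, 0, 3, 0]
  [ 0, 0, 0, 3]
J_2(3) ⊕ J_1(3) ⊕ J_1(3)

The characteristic polynomial is
  det(x·I − A) = x^4 - 12*x^3 + 54*x^2 - 108*x + 81 = (x - 3)^4

Eigenvalues and multiplicities (the geometric multiplicity of λ is n − rank(A − λI), which equals the number of Jordan blocks for λ):
  λ = 3: algebraic multiplicity = 4, geometric multiplicity = 3

Determining the block sizes for each eigenvalue:
  λ = 3: 3 blocks summing to 4 forces exactly one block of size 2 and the rest size 1 → block sizes [2, 1, 1]

Assembling the blocks gives a Jordan form
J =
  [3, 1, 0, 0]
  [0, 3, 0, 0]
  [0, 0, 3, 0]
  [0, 0, 0, 3]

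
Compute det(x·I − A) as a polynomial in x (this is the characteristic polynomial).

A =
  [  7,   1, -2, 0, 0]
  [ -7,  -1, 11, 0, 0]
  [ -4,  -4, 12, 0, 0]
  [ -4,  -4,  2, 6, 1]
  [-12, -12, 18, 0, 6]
x^5 - 30*x^4 + 360*x^3 - 2160*x^2 + 6480*x - 7776

Expanding det(x·I − A) (e.g. by cofactor expansion or by noting that A is similar to its Jordan form J, which has the same characteristic polynomial as A) gives
  χ_A(x) = x^5 - 30*x^4 + 360*x^3 - 2160*x^2 + 6480*x - 7776
which factors as (x - 6)^5. The eigenvalues (with algebraic multiplicities) are λ = 6 with multiplicity 5.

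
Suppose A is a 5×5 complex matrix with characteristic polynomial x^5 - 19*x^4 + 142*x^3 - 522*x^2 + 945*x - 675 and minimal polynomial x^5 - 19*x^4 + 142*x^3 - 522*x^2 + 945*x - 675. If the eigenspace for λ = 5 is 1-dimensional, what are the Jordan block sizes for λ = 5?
Block sizes for λ = 5: [2]

Step 1 — from the characteristic polynomial, algebraic multiplicity of λ = 5 is 2. From dim ker(A − (5)·I) = 1, there are exactly 1 Jordan blocks for λ = 5.
Step 2 — from the minimal polynomial, the factor (x − 5)^2 tells us the largest block for λ = 5 has size 2.
Step 3 — with total size 2, 1 blocks, and largest block 2, the block sizes (in nonincreasing order) are [2].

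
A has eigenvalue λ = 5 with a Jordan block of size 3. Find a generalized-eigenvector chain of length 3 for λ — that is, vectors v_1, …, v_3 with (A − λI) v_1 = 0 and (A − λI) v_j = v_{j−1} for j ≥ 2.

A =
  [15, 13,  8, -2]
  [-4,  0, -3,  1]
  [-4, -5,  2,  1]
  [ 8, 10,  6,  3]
A Jordan chain for λ = 5 of length 3:
v_1 = (5, -2, -2, 4)ᵀ
v_2 = (13, -5, -5, 10)ᵀ
v_3 = (0, 1, 0, 0)ᵀ

Let N = A − (5)·I. We want v_3 with N^3 v_3 = 0 but N^2 v_3 ≠ 0; then v_{j-1} := N · v_j for j = 3, …, 2.

Pick v_3 = (0, 1, 0, 0)ᵀ.
Then v_2 = N · v_3 = (13, -5, -5, 10)ᵀ.
Then v_1 = N · v_2 = (5, -2, -2, 4)ᵀ.

Sanity check: (A − (5)·I) v_1 = (0, 0, 0, 0)ᵀ = 0. ✓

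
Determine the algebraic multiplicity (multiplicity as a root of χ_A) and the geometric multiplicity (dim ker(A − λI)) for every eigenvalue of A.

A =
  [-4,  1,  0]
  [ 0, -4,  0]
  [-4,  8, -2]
λ = -4: alg = 2, geom = 1; λ = -2: alg = 1, geom = 1

Step 1 — factor the characteristic polynomial to read off the algebraic multiplicities:
  χ_A(x) = (x + 2)*(x + 4)^2

Step 2 — compute geometric multiplicities via the rank-nullity identity g(λ) = n − rank(A − λI):
  rank(A − (-4)·I) = 2, so dim ker(A − (-4)·I) = n − 2 = 1
  rank(A − (-2)·I) = 2, so dim ker(A − (-2)·I) = n − 2 = 1

Summary:
  λ = -4: algebraic multiplicity = 2, geometric multiplicity = 1
  λ = -2: algebraic multiplicity = 1, geometric multiplicity = 1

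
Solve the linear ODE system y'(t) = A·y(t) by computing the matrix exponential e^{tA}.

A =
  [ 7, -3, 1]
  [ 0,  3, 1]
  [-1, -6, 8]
e^{tA} =
  [t*exp(6*t) + exp(6*t), -3*t*exp(6*t), t*exp(6*t)]
  [-t^2*exp(6*t)/2, 3*t^2*exp(6*t)/2 - 3*t*exp(6*t) + exp(6*t), -t^2*exp(6*t)/2 + t*exp(6*t)]
  [-3*t^2*exp(6*t)/2 - t*exp(6*t), 9*t^2*exp(6*t)/2 - 6*t*exp(6*t), -3*t^2*exp(6*t)/2 + 2*t*exp(6*t) + exp(6*t)]

Strategy: write A = P · J · P⁻¹ where J is a Jordan canonical form, so e^{tA} = P · e^{tJ} · P⁻¹, and e^{tJ} can be computed block-by-block.

A has Jordan form
J =
  [6, 1, 0]
  [0, 6, 1]
  [0, 0, 6]
(up to reordering of blocks).

Per-block formulas:
  For a 3×3 Jordan block J_3(6): exp(t · J_3(6)) = e^(6t)·(I + t·N + (t^2/2)·N^2), where N is the 3×3 nilpotent shift.

After assembling e^{tJ} and conjugating by P, we get:

e^{tA} =
  [t*exp(6*t) + exp(6*t), -3*t*exp(6*t), t*exp(6*t)]
  [-t^2*exp(6*t)/2, 3*t^2*exp(6*t)/2 - 3*t*exp(6*t) + exp(6*t), -t^2*exp(6*t)/2 + t*exp(6*t)]
  [-3*t^2*exp(6*t)/2 - t*exp(6*t), 9*t^2*exp(6*t)/2 - 6*t*exp(6*t), -3*t^2*exp(6*t)/2 + 2*t*exp(6*t) + exp(6*t)]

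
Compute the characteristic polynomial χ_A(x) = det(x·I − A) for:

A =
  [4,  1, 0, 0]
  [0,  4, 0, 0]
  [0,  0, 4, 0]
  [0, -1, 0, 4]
x^4 - 16*x^3 + 96*x^2 - 256*x + 256

Expanding det(x·I − A) (e.g. by cofactor expansion or by noting that A is similar to its Jordan form J, which has the same characteristic polynomial as A) gives
  χ_A(x) = x^4 - 16*x^3 + 96*x^2 - 256*x + 256
which factors as (x - 4)^4. The eigenvalues (with algebraic multiplicities) are λ = 4 with multiplicity 4.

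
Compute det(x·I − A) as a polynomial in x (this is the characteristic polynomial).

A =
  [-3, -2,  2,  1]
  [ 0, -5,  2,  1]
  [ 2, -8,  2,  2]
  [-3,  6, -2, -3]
x^4 + 9*x^3 + 30*x^2 + 44*x + 24

Expanding det(x·I − A) (e.g. by cofactor expansion or by noting that A is similar to its Jordan form J, which has the same characteristic polynomial as A) gives
  χ_A(x) = x^4 + 9*x^3 + 30*x^2 + 44*x + 24
which factors as (x + 2)^3*(x + 3). The eigenvalues (with algebraic multiplicities) are λ = -3 with multiplicity 1, λ = -2 with multiplicity 3.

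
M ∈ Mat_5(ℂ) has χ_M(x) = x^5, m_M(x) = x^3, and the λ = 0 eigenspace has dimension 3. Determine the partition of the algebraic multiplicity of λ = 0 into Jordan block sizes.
Block sizes for λ = 0: [3, 1, 1]

Step 1 — from the characteristic polynomial, algebraic multiplicity of λ = 0 is 5. From dim ker(M − (0)·I) = 3, there are exactly 3 Jordan blocks for λ = 0.
Step 2 — from the minimal polynomial, the factor (x − 0)^3 tells us the largest block for λ = 0 has size 3.
Step 3 — with total size 5, 3 blocks, and largest block 3, the block sizes (in nonincreasing order) are [3, 1, 1].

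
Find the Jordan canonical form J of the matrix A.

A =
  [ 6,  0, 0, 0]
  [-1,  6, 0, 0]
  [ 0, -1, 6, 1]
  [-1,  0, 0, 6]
J_2(6) ⊕ J_2(6)

The characteristic polynomial is
  det(x·I − A) = x^4 - 24*x^3 + 216*x^2 - 864*x + 1296 = (x - 6)^4

Eigenvalues and multiplicities (the geometric multiplicity of λ is n − rank(A − λI), which equals the number of Jordan blocks for λ):
  λ = 6: algebraic multiplicity = 4, geometric multiplicity = 2

Determining the block sizes for each eigenvalue:
  λ = 6: with am = 4 and gm = 2, the partition is not yet determined (e.g. several partitions of 4 into 2 parts exist). Let N = A − (6)·I. Computing rank(N^1) = 2, rank(N^2) = 0; the number of blocks of size ≥ j is rank(N^{j−1}) − rank(N^j), giving [2, 2]. So we have 2 block(s) of size 2 → block sizes [2, 2]

Assembling the blocks gives a Jordan form
J =
  [6, 1, 0, 0]
  [0, 6, 0, 0]
  [0, 0, 6, 1]
  [0, 0, 0, 6]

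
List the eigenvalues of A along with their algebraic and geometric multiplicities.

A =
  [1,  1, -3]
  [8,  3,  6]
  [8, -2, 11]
λ = 5: alg = 3, geom = 2

Step 1 — factor the characteristic polynomial to read off the algebraic multiplicities:
  χ_A(x) = (x - 5)^3

Step 2 — compute geometric multiplicities via the rank-nullity identity g(λ) = n − rank(A − λI):
  rank(A − (5)·I) = 1, so dim ker(A − (5)·I) = n − 1 = 2

Summary:
  λ = 5: algebraic multiplicity = 3, geometric multiplicity = 2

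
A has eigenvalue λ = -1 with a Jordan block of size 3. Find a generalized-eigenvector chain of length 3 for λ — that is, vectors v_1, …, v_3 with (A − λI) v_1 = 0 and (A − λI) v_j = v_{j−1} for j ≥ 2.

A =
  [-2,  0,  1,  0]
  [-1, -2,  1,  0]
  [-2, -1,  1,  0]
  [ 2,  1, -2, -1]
A Jordan chain for λ = -1 of length 3:
v_1 = (-1, 0, -1, 1)ᵀ
v_2 = (-1, -1, -2, 2)ᵀ
v_3 = (1, 0, 0, 0)ᵀ

Let N = A − (-1)·I. We want v_3 with N^3 v_3 = 0 but N^2 v_3 ≠ 0; then v_{j-1} := N · v_j for j = 3, …, 2.

Pick v_3 = (1, 0, 0, 0)ᵀ.
Then v_2 = N · v_3 = (-1, -1, -2, 2)ᵀ.
Then v_1 = N · v_2 = (-1, 0, -1, 1)ᵀ.

Sanity check: (A − (-1)·I) v_1 = (0, 0, 0, 0)ᵀ = 0. ✓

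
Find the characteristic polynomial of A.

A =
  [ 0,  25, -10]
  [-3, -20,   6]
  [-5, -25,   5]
x^3 + 15*x^2 + 75*x + 125

Expanding det(x·I − A) (e.g. by cofactor expansion or by noting that A is similar to its Jordan form J, which has the same characteristic polynomial as A) gives
  χ_A(x) = x^3 + 15*x^2 + 75*x + 125
which factors as (x + 5)^3. The eigenvalues (with algebraic multiplicities) are λ = -5 with multiplicity 3.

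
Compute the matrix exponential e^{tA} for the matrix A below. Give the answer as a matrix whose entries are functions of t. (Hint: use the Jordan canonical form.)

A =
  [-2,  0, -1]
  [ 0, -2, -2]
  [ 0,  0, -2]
e^{tA} =
  [exp(-2*t), 0, -t*exp(-2*t)]
  [0, exp(-2*t), -2*t*exp(-2*t)]
  [0, 0, exp(-2*t)]

Strategy: write A = P · J · P⁻¹ where J is a Jordan canonical form, so e^{tA} = P · e^{tJ} · P⁻¹, and e^{tJ} can be computed block-by-block.

A has Jordan form
J =
  [-2,  1,  0]
  [ 0, -2,  0]
  [ 0,  0, -2]
(up to reordering of blocks).

Per-block formulas:
  For a 2×2 Jordan block J_2(-2): exp(t · J_2(-2)) = e^(-2t)·(I + t·N), where N is the 2×2 nilpotent shift.
  For a 1×1 block at λ = -2: exp(t · [-2]) = [e^(-2t)].

After assembling e^{tJ} and conjugating by P, we get:

e^{tA} =
  [exp(-2*t), 0, -t*exp(-2*t)]
  [0, exp(-2*t), -2*t*exp(-2*t)]
  [0, 0, exp(-2*t)]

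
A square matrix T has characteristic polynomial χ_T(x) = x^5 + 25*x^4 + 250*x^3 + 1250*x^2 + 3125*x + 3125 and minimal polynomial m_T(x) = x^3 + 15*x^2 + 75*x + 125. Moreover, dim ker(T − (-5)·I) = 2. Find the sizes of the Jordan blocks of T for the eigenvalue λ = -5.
Block sizes for λ = -5: [3, 2]

Step 1 — from the characteristic polynomial, algebraic multiplicity of λ = -5 is 5. From dim ker(T − (-5)·I) = 2, there are exactly 2 Jordan blocks for λ = -5.
Step 2 — from the minimal polynomial, the factor (x + 5)^3 tells us the largest block for λ = -5 has size 3.
Step 3 — with total size 5, 2 blocks, and largest block 3, the block sizes (in nonincreasing order) are [3, 2].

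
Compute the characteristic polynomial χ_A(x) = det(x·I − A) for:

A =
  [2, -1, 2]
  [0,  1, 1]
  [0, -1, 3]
x^3 - 6*x^2 + 12*x - 8

Expanding det(x·I − A) (e.g. by cofactor expansion or by noting that A is similar to its Jordan form J, which has the same characteristic polynomial as A) gives
  χ_A(x) = x^3 - 6*x^2 + 12*x - 8
which factors as (x - 2)^3. The eigenvalues (with algebraic multiplicities) are λ = 2 with multiplicity 3.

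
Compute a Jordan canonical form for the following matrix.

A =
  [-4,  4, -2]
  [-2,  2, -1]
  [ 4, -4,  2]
J_2(0) ⊕ J_1(0)

The characteristic polynomial is
  det(x·I − A) = x^3

Eigenvalues and multiplicities (the geometric multiplicity of λ is n − rank(A − λI), which equals the number of Jordan blocks for λ):
  λ = 0: algebraic multiplicity = 3, geometric multiplicity = 2

Determining the block sizes for each eigenvalue:
  λ = 0: 2 blocks summing to 3 forces exactly one block of size 2 and the rest size 1 → block sizes [2, 1]

Assembling the blocks gives a Jordan form
J =
  [0, 1, 0]
  [0, 0, 0]
  [0, 0, 0]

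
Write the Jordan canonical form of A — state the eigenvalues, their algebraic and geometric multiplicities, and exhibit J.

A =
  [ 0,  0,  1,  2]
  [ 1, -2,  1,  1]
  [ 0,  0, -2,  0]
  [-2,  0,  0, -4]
J_3(-2) ⊕ J_1(-2)

The characteristic polynomial is
  det(x·I − A) = x^4 + 8*x^3 + 24*x^2 + 32*x + 16 = (x + 2)^4

Eigenvalues and multiplicities (the geometric multiplicity of λ is n − rank(A − λI), which equals the number of Jordan blocks for λ):
  λ = -2: algebraic multiplicity = 4, geometric multiplicity = 2

Determining the block sizes for each eigenvalue:
  λ = -2: with am = 4 and gm = 2, the partition is not yet determined (e.g. several partitions of 4 into 2 parts exist). Let N = A − (-2)·I. Computing rank(N^1) = 2, rank(N^2) = 1, rank(N^3) = 0; the number of blocks of size ≥ j is rank(N^{j−1}) − rank(N^j), giving [2, 1, 1]. So we have 1 block(s) of size 3, 1 block(s) of size 1 → block sizes [3, 1]

Assembling the blocks gives a Jordan form
J =
  [-2,  1,  0,  0]
  [ 0, -2,  1,  0]
  [ 0,  0, -2,  0]
  [ 0,  0,  0, -2]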